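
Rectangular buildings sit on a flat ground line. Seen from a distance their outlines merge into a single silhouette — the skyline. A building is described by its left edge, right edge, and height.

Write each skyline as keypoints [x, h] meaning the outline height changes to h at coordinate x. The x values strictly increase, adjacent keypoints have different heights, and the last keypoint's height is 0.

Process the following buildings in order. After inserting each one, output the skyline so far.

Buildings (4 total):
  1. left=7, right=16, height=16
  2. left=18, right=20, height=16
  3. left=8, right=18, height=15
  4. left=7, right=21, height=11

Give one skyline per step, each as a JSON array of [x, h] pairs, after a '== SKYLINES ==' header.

== SKYLINES ==
[[7,16],[16,0]]
[[7,16],[16,0],[18,16],[20,0]]
[[7,16],[16,15],[18,16],[20,0]]
[[7,16],[16,15],[18,16],[20,11],[21,0]]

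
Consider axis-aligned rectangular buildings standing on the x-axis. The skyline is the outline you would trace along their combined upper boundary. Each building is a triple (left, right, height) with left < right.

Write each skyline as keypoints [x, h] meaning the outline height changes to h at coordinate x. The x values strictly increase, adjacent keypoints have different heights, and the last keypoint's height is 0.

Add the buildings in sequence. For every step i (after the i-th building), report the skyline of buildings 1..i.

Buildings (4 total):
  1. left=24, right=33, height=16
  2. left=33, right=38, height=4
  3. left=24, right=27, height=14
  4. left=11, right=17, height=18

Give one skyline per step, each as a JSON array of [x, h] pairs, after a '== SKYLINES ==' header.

== SKYLINES ==
[[24,16],[33,0]]
[[24,16],[33,4],[38,0]]
[[24,16],[33,4],[38,0]]
[[11,18],[17,0],[24,16],[33,4],[38,0]]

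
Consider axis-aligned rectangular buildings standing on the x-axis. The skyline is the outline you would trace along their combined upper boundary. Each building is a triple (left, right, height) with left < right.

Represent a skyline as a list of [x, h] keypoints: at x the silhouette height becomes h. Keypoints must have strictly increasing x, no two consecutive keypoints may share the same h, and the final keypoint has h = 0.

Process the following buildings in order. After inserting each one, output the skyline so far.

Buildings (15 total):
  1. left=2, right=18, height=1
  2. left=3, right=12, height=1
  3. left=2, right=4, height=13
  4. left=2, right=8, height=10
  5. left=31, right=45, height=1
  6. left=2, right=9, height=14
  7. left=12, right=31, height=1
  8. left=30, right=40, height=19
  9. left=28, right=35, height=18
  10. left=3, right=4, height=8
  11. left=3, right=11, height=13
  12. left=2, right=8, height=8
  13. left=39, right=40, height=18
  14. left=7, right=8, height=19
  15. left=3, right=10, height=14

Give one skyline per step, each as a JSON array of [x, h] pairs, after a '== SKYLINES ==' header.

== SKYLINES ==
[[2,1],[18,0]]
[[2,1],[18,0]]
[[2,13],[4,1],[18,0]]
[[2,13],[4,10],[8,1],[18,0]]
[[2,13],[4,10],[8,1],[18,0],[31,1],[45,0]]
[[2,14],[9,1],[18,0],[31,1],[45,0]]
[[2,14],[9,1],[45,0]]
[[2,14],[9,1],[30,19],[40,1],[45,0]]
[[2,14],[9,1],[28,18],[30,19],[40,1],[45,0]]
[[2,14],[9,1],[28,18],[30,19],[40,1],[45,0]]
[[2,14],[9,13],[11,1],[28,18],[30,19],[40,1],[45,0]]
[[2,14],[9,13],[11,1],[28,18],[30,19],[40,1],[45,0]]
[[2,14],[9,13],[11,1],[28,18],[30,19],[40,1],[45,0]]
[[2,14],[7,19],[8,14],[9,13],[11,1],[28,18],[30,19],[40,1],[45,0]]
[[2,14],[7,19],[8,14],[10,13],[11,1],[28,18],[30,19],[40,1],[45,0]]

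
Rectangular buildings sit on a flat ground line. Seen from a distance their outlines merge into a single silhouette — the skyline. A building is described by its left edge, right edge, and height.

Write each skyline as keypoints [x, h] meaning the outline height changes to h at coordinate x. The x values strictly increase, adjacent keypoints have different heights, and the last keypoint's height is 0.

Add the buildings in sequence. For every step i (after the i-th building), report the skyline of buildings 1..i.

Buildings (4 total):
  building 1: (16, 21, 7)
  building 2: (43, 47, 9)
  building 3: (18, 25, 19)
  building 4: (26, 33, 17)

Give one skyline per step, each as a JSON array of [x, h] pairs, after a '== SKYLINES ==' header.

== SKYLINES ==
[[16,7],[21,0]]
[[16,7],[21,0],[43,9],[47,0]]
[[16,7],[18,19],[25,0],[43,9],[47,0]]
[[16,7],[18,19],[25,0],[26,17],[33,0],[43,9],[47,0]]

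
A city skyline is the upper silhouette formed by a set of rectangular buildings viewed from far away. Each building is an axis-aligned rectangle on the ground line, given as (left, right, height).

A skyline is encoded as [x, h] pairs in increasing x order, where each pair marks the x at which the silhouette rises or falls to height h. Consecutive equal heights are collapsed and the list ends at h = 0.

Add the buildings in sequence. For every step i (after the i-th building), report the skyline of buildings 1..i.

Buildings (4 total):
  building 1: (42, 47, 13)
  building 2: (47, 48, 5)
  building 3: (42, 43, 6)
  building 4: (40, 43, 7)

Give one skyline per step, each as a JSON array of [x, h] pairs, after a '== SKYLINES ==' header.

== SKYLINES ==
[[42,13],[47,0]]
[[42,13],[47,5],[48,0]]
[[42,13],[47,5],[48,0]]
[[40,7],[42,13],[47,5],[48,0]]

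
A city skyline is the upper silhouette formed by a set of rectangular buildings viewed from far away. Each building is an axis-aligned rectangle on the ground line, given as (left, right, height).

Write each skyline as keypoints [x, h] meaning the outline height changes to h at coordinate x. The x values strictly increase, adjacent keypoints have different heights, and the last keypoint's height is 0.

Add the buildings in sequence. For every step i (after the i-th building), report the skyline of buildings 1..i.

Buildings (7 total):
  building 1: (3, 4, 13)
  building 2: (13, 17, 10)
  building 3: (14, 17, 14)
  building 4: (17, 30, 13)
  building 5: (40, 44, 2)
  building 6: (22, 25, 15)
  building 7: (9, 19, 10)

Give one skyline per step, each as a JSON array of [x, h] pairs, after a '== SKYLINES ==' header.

== SKYLINES ==
[[3,13],[4,0]]
[[3,13],[4,0],[13,10],[17,0]]
[[3,13],[4,0],[13,10],[14,14],[17,0]]
[[3,13],[4,0],[13,10],[14,14],[17,13],[30,0]]
[[3,13],[4,0],[13,10],[14,14],[17,13],[30,0],[40,2],[44,0]]
[[3,13],[4,0],[13,10],[14,14],[17,13],[22,15],[25,13],[30,0],[40,2],[44,0]]
[[3,13],[4,0],[9,10],[14,14],[17,13],[22,15],[25,13],[30,0],[40,2],[44,0]]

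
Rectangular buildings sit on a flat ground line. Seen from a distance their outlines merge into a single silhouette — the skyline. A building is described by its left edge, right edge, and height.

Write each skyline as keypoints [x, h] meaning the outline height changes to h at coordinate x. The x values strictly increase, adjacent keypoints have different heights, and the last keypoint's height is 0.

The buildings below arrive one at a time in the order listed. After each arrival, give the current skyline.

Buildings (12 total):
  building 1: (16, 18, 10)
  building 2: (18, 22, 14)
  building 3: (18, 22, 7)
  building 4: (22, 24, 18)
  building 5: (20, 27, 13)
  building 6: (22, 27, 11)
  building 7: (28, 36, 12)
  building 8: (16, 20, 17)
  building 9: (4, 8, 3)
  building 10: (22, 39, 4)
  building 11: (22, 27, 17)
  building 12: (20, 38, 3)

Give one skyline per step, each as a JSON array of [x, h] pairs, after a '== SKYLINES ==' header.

== SKYLINES ==
[[16,10],[18,0]]
[[16,10],[18,14],[22,0]]
[[16,10],[18,14],[22,0]]
[[16,10],[18,14],[22,18],[24,0]]
[[16,10],[18,14],[22,18],[24,13],[27,0]]
[[16,10],[18,14],[22,18],[24,13],[27,0]]
[[16,10],[18,14],[22,18],[24,13],[27,0],[28,12],[36,0]]
[[16,17],[20,14],[22,18],[24,13],[27,0],[28,12],[36,0]]
[[4,3],[8,0],[16,17],[20,14],[22,18],[24,13],[27,0],[28,12],[36,0]]
[[4,3],[8,0],[16,17],[20,14],[22,18],[24,13],[27,4],[28,12],[36,4],[39,0]]
[[4,3],[8,0],[16,17],[20,14],[22,18],[24,17],[27,4],[28,12],[36,4],[39,0]]
[[4,3],[8,0],[16,17],[20,14],[22,18],[24,17],[27,4],[28,12],[36,4],[39,0]]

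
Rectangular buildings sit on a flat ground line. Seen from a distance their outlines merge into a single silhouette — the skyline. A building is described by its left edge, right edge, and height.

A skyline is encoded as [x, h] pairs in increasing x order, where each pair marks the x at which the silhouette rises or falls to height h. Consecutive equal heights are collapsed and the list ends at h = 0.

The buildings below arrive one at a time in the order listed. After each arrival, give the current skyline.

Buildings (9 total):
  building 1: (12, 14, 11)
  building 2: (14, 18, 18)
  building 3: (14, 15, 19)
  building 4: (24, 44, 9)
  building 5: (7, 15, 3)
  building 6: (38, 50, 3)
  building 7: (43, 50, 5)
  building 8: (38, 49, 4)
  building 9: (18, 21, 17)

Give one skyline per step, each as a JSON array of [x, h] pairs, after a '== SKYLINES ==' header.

== SKYLINES ==
[[12,11],[14,0]]
[[12,11],[14,18],[18,0]]
[[12,11],[14,19],[15,18],[18,0]]
[[12,11],[14,19],[15,18],[18,0],[24,9],[44,0]]
[[7,3],[12,11],[14,19],[15,18],[18,0],[24,9],[44,0]]
[[7,3],[12,11],[14,19],[15,18],[18,0],[24,9],[44,3],[50,0]]
[[7,3],[12,11],[14,19],[15,18],[18,0],[24,9],[44,5],[50,0]]
[[7,3],[12,11],[14,19],[15,18],[18,0],[24,9],[44,5],[50,0]]
[[7,3],[12,11],[14,19],[15,18],[18,17],[21,0],[24,9],[44,5],[50,0]]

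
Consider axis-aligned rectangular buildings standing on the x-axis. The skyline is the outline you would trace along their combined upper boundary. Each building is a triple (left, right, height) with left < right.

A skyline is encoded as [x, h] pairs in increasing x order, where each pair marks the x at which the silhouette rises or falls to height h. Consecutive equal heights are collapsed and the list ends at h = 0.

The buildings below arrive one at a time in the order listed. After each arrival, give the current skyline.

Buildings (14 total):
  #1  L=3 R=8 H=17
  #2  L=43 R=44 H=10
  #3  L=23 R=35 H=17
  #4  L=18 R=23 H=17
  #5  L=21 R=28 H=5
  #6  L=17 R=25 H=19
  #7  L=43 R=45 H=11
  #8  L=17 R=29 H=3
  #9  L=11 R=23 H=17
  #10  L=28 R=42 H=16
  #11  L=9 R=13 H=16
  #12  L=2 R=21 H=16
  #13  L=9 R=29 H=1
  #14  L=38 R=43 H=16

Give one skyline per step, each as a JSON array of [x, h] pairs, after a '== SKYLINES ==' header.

== SKYLINES ==
[[3,17],[8,0]]
[[3,17],[8,0],[43,10],[44,0]]
[[3,17],[8,0],[23,17],[35,0],[43,10],[44,0]]
[[3,17],[8,0],[18,17],[35,0],[43,10],[44,0]]
[[3,17],[8,0],[18,17],[35,0],[43,10],[44,0]]
[[3,17],[8,0],[17,19],[25,17],[35,0],[43,10],[44,0]]
[[3,17],[8,0],[17,19],[25,17],[35,0],[43,11],[45,0]]
[[3,17],[8,0],[17,19],[25,17],[35,0],[43,11],[45,0]]
[[3,17],[8,0],[11,17],[17,19],[25,17],[35,0],[43,11],[45,0]]
[[3,17],[8,0],[11,17],[17,19],[25,17],[35,16],[42,0],[43,11],[45,0]]
[[3,17],[8,0],[9,16],[11,17],[17,19],[25,17],[35,16],[42,0],[43,11],[45,0]]
[[2,16],[3,17],[8,16],[11,17],[17,19],[25,17],[35,16],[42,0],[43,11],[45,0]]
[[2,16],[3,17],[8,16],[11,17],[17,19],[25,17],[35,16],[42,0],[43,11],[45,0]]
[[2,16],[3,17],[8,16],[11,17],[17,19],[25,17],[35,16],[43,11],[45,0]]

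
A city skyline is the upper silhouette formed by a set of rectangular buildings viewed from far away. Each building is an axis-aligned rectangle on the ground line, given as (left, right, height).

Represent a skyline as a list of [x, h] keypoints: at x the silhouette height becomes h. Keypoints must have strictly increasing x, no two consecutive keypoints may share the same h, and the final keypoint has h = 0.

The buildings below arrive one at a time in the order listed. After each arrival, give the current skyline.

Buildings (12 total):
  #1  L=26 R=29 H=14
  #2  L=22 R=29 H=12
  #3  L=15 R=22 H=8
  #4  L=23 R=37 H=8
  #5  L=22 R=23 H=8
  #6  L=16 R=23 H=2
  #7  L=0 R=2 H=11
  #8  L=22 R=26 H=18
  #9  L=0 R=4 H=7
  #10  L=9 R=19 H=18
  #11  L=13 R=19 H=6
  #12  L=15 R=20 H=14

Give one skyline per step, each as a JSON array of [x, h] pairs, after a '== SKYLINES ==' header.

== SKYLINES ==
[[26,14],[29,0]]
[[22,12],[26,14],[29,0]]
[[15,8],[22,12],[26,14],[29,0]]
[[15,8],[22,12],[26,14],[29,8],[37,0]]
[[15,8],[22,12],[26,14],[29,8],[37,0]]
[[15,8],[22,12],[26,14],[29,8],[37,0]]
[[0,11],[2,0],[15,8],[22,12],[26,14],[29,8],[37,0]]
[[0,11],[2,0],[15,8],[22,18],[26,14],[29,8],[37,0]]
[[0,11],[2,7],[4,0],[15,8],[22,18],[26,14],[29,8],[37,0]]
[[0,11],[2,7],[4,0],[9,18],[19,8],[22,18],[26,14],[29,8],[37,0]]
[[0,11],[2,7],[4,0],[9,18],[19,8],[22,18],[26,14],[29,8],[37,0]]
[[0,11],[2,7],[4,0],[9,18],[19,14],[20,8],[22,18],[26,14],[29,8],[37,0]]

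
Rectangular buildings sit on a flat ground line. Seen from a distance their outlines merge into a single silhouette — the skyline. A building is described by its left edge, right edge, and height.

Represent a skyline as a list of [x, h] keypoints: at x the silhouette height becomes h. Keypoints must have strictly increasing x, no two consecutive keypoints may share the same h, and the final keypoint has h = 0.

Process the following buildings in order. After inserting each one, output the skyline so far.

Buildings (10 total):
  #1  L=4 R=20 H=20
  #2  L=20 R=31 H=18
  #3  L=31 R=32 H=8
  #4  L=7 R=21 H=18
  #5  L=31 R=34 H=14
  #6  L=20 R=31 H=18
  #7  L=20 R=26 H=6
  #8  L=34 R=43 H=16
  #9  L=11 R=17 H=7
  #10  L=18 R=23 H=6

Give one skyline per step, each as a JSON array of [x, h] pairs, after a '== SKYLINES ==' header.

== SKYLINES ==
[[4,20],[20,0]]
[[4,20],[20,18],[31,0]]
[[4,20],[20,18],[31,8],[32,0]]
[[4,20],[20,18],[31,8],[32,0]]
[[4,20],[20,18],[31,14],[34,0]]
[[4,20],[20,18],[31,14],[34,0]]
[[4,20],[20,18],[31,14],[34,0]]
[[4,20],[20,18],[31,14],[34,16],[43,0]]
[[4,20],[20,18],[31,14],[34,16],[43,0]]
[[4,20],[20,18],[31,14],[34,16],[43,0]]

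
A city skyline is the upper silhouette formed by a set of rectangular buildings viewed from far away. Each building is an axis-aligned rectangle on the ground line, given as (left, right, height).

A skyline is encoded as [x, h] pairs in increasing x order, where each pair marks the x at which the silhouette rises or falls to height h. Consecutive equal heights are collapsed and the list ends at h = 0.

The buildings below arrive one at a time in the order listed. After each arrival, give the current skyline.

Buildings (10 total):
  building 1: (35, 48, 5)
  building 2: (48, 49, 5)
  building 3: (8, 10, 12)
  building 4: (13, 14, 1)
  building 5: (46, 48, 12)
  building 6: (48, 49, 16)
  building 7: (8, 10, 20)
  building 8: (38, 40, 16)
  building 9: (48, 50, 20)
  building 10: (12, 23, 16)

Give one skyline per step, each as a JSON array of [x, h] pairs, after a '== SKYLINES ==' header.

== SKYLINES ==
[[35,5],[48,0]]
[[35,5],[49,0]]
[[8,12],[10,0],[35,5],[49,0]]
[[8,12],[10,0],[13,1],[14,0],[35,5],[49,0]]
[[8,12],[10,0],[13,1],[14,0],[35,5],[46,12],[48,5],[49,0]]
[[8,12],[10,0],[13,1],[14,0],[35,5],[46,12],[48,16],[49,0]]
[[8,20],[10,0],[13,1],[14,0],[35,5],[46,12],[48,16],[49,0]]
[[8,20],[10,0],[13,1],[14,0],[35,5],[38,16],[40,5],[46,12],[48,16],[49,0]]
[[8,20],[10,0],[13,1],[14,0],[35,5],[38,16],[40,5],[46,12],[48,20],[50,0]]
[[8,20],[10,0],[12,16],[23,0],[35,5],[38,16],[40,5],[46,12],[48,20],[50,0]]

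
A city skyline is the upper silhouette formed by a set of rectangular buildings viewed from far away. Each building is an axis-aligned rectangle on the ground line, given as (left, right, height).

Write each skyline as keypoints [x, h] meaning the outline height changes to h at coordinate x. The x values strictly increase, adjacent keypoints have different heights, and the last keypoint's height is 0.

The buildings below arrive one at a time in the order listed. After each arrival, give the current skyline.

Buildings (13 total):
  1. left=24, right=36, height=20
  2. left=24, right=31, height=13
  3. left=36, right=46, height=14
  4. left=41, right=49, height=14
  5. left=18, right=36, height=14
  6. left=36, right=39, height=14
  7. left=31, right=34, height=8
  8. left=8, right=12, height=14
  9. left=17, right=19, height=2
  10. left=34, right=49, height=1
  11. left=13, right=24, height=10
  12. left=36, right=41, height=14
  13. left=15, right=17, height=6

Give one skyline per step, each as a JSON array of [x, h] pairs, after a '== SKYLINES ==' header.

== SKYLINES ==
[[24,20],[36,0]]
[[24,20],[36,0]]
[[24,20],[36,14],[46,0]]
[[24,20],[36,14],[49,0]]
[[18,14],[24,20],[36,14],[49,0]]
[[18,14],[24,20],[36,14],[49,0]]
[[18,14],[24,20],[36,14],[49,0]]
[[8,14],[12,0],[18,14],[24,20],[36,14],[49,0]]
[[8,14],[12,0],[17,2],[18,14],[24,20],[36,14],[49,0]]
[[8,14],[12,0],[17,2],[18,14],[24,20],[36,14],[49,0]]
[[8,14],[12,0],[13,10],[18,14],[24,20],[36,14],[49,0]]
[[8,14],[12,0],[13,10],[18,14],[24,20],[36,14],[49,0]]
[[8,14],[12,0],[13,10],[18,14],[24,20],[36,14],[49,0]]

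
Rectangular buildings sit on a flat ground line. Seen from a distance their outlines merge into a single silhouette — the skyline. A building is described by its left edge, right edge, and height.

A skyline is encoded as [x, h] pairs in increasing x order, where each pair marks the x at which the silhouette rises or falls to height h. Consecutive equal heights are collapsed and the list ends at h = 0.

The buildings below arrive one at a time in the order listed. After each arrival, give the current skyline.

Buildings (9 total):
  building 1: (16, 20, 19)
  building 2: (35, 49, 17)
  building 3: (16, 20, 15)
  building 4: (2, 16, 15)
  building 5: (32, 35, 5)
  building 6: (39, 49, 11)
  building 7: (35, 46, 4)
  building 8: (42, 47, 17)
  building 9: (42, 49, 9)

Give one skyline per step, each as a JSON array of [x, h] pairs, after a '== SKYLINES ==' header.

== SKYLINES ==
[[16,19],[20,0]]
[[16,19],[20,0],[35,17],[49,0]]
[[16,19],[20,0],[35,17],[49,0]]
[[2,15],[16,19],[20,0],[35,17],[49,0]]
[[2,15],[16,19],[20,0],[32,5],[35,17],[49,0]]
[[2,15],[16,19],[20,0],[32,5],[35,17],[49,0]]
[[2,15],[16,19],[20,0],[32,5],[35,17],[49,0]]
[[2,15],[16,19],[20,0],[32,5],[35,17],[49,0]]
[[2,15],[16,19],[20,0],[32,5],[35,17],[49,0]]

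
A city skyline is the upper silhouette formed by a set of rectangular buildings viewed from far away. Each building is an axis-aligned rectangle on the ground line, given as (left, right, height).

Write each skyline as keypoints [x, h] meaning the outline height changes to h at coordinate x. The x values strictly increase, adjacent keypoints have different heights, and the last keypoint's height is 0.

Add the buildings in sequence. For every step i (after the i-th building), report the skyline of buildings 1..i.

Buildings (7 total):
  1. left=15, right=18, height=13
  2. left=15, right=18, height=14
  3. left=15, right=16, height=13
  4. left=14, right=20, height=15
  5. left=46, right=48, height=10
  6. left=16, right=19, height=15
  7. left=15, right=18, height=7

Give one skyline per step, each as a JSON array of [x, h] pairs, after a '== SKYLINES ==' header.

== SKYLINES ==
[[15,13],[18,0]]
[[15,14],[18,0]]
[[15,14],[18,0]]
[[14,15],[20,0]]
[[14,15],[20,0],[46,10],[48,0]]
[[14,15],[20,0],[46,10],[48,0]]
[[14,15],[20,0],[46,10],[48,0]]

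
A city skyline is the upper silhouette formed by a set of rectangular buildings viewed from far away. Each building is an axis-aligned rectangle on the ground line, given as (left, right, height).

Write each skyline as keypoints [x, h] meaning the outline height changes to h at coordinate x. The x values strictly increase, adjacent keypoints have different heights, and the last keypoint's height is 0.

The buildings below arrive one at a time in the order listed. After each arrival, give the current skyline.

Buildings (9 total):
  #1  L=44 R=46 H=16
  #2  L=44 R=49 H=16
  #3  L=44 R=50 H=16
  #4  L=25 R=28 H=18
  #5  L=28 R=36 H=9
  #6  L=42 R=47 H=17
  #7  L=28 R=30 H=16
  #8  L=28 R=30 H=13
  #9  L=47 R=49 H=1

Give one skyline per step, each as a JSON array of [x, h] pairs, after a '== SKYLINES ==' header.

== SKYLINES ==
[[44,16],[46,0]]
[[44,16],[49,0]]
[[44,16],[50,0]]
[[25,18],[28,0],[44,16],[50,0]]
[[25,18],[28,9],[36,0],[44,16],[50,0]]
[[25,18],[28,9],[36,0],[42,17],[47,16],[50,0]]
[[25,18],[28,16],[30,9],[36,0],[42,17],[47,16],[50,0]]
[[25,18],[28,16],[30,9],[36,0],[42,17],[47,16],[50,0]]
[[25,18],[28,16],[30,9],[36,0],[42,17],[47,16],[50,0]]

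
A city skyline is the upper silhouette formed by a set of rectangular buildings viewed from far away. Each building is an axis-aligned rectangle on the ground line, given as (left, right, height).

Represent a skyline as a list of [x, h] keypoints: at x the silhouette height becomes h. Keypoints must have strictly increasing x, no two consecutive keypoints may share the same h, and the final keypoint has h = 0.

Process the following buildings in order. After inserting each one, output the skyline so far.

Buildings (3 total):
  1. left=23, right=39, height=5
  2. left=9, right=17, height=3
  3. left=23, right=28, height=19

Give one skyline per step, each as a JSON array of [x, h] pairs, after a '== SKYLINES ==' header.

== SKYLINES ==
[[23,5],[39,0]]
[[9,3],[17,0],[23,5],[39,0]]
[[9,3],[17,0],[23,19],[28,5],[39,0]]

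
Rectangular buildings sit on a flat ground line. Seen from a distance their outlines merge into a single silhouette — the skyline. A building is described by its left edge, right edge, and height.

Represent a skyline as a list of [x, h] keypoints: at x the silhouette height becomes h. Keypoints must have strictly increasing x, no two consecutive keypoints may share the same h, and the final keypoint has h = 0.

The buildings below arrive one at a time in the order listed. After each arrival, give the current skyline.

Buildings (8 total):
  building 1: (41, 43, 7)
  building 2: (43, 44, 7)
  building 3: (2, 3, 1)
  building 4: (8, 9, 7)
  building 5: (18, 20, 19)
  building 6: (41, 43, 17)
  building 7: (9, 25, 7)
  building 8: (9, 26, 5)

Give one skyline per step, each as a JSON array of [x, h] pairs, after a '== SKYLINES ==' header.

== SKYLINES ==
[[41,7],[43,0]]
[[41,7],[44,0]]
[[2,1],[3,0],[41,7],[44,0]]
[[2,1],[3,0],[8,7],[9,0],[41,7],[44,0]]
[[2,1],[3,0],[8,7],[9,0],[18,19],[20,0],[41,7],[44,0]]
[[2,1],[3,0],[8,7],[9,0],[18,19],[20,0],[41,17],[43,7],[44,0]]
[[2,1],[3,0],[8,7],[18,19],[20,7],[25,0],[41,17],[43,7],[44,0]]
[[2,1],[3,0],[8,7],[18,19],[20,7],[25,5],[26,0],[41,17],[43,7],[44,0]]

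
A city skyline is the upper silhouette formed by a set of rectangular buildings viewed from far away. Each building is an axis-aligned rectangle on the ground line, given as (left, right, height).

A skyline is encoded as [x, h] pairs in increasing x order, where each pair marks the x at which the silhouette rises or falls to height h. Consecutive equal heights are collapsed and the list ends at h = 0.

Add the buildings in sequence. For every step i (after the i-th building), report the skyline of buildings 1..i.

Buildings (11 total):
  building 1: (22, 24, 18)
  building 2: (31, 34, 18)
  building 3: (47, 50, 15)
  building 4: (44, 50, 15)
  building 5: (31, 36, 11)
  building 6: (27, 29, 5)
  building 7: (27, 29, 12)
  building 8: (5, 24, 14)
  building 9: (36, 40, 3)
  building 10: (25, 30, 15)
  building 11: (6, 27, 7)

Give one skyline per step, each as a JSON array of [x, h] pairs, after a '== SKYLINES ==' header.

== SKYLINES ==
[[22,18],[24,0]]
[[22,18],[24,0],[31,18],[34,0]]
[[22,18],[24,0],[31,18],[34,0],[47,15],[50,0]]
[[22,18],[24,0],[31,18],[34,0],[44,15],[50,0]]
[[22,18],[24,0],[31,18],[34,11],[36,0],[44,15],[50,0]]
[[22,18],[24,0],[27,5],[29,0],[31,18],[34,11],[36,0],[44,15],[50,0]]
[[22,18],[24,0],[27,12],[29,0],[31,18],[34,11],[36,0],[44,15],[50,0]]
[[5,14],[22,18],[24,0],[27,12],[29,0],[31,18],[34,11],[36,0],[44,15],[50,0]]
[[5,14],[22,18],[24,0],[27,12],[29,0],[31,18],[34,11],[36,3],[40,0],[44,15],[50,0]]
[[5,14],[22,18],[24,0],[25,15],[30,0],[31,18],[34,11],[36,3],[40,0],[44,15],[50,0]]
[[5,14],[22,18],[24,7],[25,15],[30,0],[31,18],[34,11],[36,3],[40,0],[44,15],[50,0]]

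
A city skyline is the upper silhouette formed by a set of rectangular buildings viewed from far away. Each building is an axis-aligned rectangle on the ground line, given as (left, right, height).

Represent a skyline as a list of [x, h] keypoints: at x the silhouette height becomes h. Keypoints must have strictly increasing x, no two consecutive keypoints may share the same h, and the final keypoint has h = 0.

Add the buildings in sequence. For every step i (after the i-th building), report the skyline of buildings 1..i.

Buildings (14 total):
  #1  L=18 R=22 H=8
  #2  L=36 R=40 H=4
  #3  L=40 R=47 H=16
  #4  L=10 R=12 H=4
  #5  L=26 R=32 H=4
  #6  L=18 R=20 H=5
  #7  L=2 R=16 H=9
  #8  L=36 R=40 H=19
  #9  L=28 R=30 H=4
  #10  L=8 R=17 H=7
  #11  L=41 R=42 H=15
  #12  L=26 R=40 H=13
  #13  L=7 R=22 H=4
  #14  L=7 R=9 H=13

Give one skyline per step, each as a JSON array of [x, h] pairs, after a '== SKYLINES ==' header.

== SKYLINES ==
[[18,8],[22,0]]
[[18,8],[22,0],[36,4],[40,0]]
[[18,8],[22,0],[36,4],[40,16],[47,0]]
[[10,4],[12,0],[18,8],[22,0],[36,4],[40,16],[47,0]]
[[10,4],[12,0],[18,8],[22,0],[26,4],[32,0],[36,4],[40,16],[47,0]]
[[10,4],[12,0],[18,8],[22,0],[26,4],[32,0],[36,4],[40,16],[47,0]]
[[2,9],[16,0],[18,8],[22,0],[26,4],[32,0],[36,4],[40,16],[47,0]]
[[2,9],[16,0],[18,8],[22,0],[26,4],[32,0],[36,19],[40,16],[47,0]]
[[2,9],[16,0],[18,8],[22,0],[26,4],[32,0],[36,19],[40,16],[47,0]]
[[2,9],[16,7],[17,0],[18,8],[22,0],[26,4],[32,0],[36,19],[40,16],[47,0]]
[[2,9],[16,7],[17,0],[18,8],[22,0],[26,4],[32,0],[36,19],[40,16],[47,0]]
[[2,9],[16,7],[17,0],[18,8],[22,0],[26,13],[36,19],[40,16],[47,0]]
[[2,9],[16,7],[17,4],[18,8],[22,0],[26,13],[36,19],[40,16],[47,0]]
[[2,9],[7,13],[9,9],[16,7],[17,4],[18,8],[22,0],[26,13],[36,19],[40,16],[47,0]]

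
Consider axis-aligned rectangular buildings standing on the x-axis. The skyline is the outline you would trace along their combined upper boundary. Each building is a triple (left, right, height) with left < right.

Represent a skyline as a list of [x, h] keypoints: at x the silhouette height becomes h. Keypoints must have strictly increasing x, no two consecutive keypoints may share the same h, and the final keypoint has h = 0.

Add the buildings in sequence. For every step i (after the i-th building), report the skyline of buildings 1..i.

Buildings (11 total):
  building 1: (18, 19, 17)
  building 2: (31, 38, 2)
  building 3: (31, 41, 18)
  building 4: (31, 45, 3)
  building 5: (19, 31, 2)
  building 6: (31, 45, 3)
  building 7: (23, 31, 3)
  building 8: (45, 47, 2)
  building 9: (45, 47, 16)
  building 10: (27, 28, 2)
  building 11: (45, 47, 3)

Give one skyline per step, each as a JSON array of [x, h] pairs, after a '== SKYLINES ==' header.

== SKYLINES ==
[[18,17],[19,0]]
[[18,17],[19,0],[31,2],[38,0]]
[[18,17],[19,0],[31,18],[41,0]]
[[18,17],[19,0],[31,18],[41,3],[45,0]]
[[18,17],[19,2],[31,18],[41,3],[45,0]]
[[18,17],[19,2],[31,18],[41,3],[45,0]]
[[18,17],[19,2],[23,3],[31,18],[41,3],[45,0]]
[[18,17],[19,2],[23,3],[31,18],[41,3],[45,2],[47,0]]
[[18,17],[19,2],[23,3],[31,18],[41,3],[45,16],[47,0]]
[[18,17],[19,2],[23,3],[31,18],[41,3],[45,16],[47,0]]
[[18,17],[19,2],[23,3],[31,18],[41,3],[45,16],[47,0]]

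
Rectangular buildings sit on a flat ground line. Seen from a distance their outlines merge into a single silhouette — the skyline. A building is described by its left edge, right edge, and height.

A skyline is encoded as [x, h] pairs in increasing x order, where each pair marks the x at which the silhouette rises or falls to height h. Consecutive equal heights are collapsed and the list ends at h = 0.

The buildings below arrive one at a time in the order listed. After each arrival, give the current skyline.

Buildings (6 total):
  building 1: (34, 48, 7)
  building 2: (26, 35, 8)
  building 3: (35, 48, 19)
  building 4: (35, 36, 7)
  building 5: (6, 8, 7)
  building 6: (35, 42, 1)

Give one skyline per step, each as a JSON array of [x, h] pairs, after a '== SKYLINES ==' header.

== SKYLINES ==
[[34,7],[48,0]]
[[26,8],[35,7],[48,0]]
[[26,8],[35,19],[48,0]]
[[26,8],[35,19],[48,0]]
[[6,7],[8,0],[26,8],[35,19],[48,0]]
[[6,7],[8,0],[26,8],[35,19],[48,0]]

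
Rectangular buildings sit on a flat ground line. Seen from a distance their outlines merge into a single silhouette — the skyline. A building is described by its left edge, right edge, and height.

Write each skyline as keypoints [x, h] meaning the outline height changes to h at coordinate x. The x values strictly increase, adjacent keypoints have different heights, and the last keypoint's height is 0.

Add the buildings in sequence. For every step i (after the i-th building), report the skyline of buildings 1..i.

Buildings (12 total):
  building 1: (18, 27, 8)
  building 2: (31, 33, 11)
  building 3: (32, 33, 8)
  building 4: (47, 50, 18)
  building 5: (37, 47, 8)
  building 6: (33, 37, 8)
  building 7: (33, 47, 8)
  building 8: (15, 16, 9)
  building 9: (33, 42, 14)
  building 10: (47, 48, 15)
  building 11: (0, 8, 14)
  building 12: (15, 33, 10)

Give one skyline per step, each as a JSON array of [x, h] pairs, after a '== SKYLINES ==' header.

== SKYLINES ==
[[18,8],[27,0]]
[[18,8],[27,0],[31,11],[33,0]]
[[18,8],[27,0],[31,11],[33,0]]
[[18,8],[27,0],[31,11],[33,0],[47,18],[50,0]]
[[18,8],[27,0],[31,11],[33,0],[37,8],[47,18],[50,0]]
[[18,8],[27,0],[31,11],[33,8],[47,18],[50,0]]
[[18,8],[27,0],[31,11],[33,8],[47,18],[50,0]]
[[15,9],[16,0],[18,8],[27,0],[31,11],[33,8],[47,18],[50,0]]
[[15,9],[16,0],[18,8],[27,0],[31,11],[33,14],[42,8],[47,18],[50,0]]
[[15,9],[16,0],[18,8],[27,0],[31,11],[33,14],[42,8],[47,18],[50,0]]
[[0,14],[8,0],[15,9],[16,0],[18,8],[27,0],[31,11],[33,14],[42,8],[47,18],[50,0]]
[[0,14],[8,0],[15,10],[31,11],[33,14],[42,8],[47,18],[50,0]]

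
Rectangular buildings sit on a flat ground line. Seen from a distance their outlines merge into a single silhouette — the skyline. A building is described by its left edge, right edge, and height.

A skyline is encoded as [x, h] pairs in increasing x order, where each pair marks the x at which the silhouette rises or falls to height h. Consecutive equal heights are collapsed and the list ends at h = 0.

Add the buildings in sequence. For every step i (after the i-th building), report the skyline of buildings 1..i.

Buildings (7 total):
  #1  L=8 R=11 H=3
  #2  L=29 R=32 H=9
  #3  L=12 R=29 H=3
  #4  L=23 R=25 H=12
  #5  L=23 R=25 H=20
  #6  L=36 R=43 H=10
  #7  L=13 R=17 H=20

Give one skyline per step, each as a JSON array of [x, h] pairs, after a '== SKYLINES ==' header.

== SKYLINES ==
[[8,3],[11,0]]
[[8,3],[11,0],[29,9],[32,0]]
[[8,3],[11,0],[12,3],[29,9],[32,0]]
[[8,3],[11,0],[12,3],[23,12],[25,3],[29,9],[32,0]]
[[8,3],[11,0],[12,3],[23,20],[25,3],[29,9],[32,0]]
[[8,3],[11,0],[12,3],[23,20],[25,3],[29,9],[32,0],[36,10],[43,0]]
[[8,3],[11,0],[12,3],[13,20],[17,3],[23,20],[25,3],[29,9],[32,0],[36,10],[43,0]]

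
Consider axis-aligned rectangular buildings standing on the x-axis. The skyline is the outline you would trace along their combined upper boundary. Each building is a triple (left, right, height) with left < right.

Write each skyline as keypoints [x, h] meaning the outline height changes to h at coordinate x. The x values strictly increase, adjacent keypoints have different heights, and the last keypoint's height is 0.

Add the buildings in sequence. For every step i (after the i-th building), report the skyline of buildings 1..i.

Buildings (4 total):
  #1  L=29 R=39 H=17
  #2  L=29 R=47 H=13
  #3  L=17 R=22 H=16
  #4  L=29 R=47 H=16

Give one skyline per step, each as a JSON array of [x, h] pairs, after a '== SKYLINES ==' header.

== SKYLINES ==
[[29,17],[39,0]]
[[29,17],[39,13],[47,0]]
[[17,16],[22,0],[29,17],[39,13],[47,0]]
[[17,16],[22,0],[29,17],[39,16],[47,0]]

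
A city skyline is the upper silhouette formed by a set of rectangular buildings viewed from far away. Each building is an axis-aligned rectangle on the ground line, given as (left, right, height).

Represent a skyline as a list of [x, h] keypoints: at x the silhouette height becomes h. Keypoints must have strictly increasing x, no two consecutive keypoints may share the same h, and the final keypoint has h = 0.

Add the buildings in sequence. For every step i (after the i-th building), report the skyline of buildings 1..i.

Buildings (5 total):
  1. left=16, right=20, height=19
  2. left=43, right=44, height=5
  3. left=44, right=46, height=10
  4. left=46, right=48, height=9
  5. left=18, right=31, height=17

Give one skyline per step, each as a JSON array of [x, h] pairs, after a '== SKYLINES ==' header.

== SKYLINES ==
[[16,19],[20,0]]
[[16,19],[20,0],[43,5],[44,0]]
[[16,19],[20,0],[43,5],[44,10],[46,0]]
[[16,19],[20,0],[43,5],[44,10],[46,9],[48,0]]
[[16,19],[20,17],[31,0],[43,5],[44,10],[46,9],[48,0]]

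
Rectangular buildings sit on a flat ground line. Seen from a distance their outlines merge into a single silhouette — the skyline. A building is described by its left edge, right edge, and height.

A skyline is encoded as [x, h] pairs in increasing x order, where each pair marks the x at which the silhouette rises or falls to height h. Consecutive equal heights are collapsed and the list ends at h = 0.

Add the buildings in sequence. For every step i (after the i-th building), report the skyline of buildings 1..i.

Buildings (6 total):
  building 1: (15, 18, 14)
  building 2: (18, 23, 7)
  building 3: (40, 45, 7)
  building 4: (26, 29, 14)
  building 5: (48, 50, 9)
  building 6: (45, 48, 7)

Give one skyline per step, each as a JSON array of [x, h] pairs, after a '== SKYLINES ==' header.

== SKYLINES ==
[[15,14],[18,0]]
[[15,14],[18,7],[23,0]]
[[15,14],[18,7],[23,0],[40,7],[45,0]]
[[15,14],[18,7],[23,0],[26,14],[29,0],[40,7],[45,0]]
[[15,14],[18,7],[23,0],[26,14],[29,0],[40,7],[45,0],[48,9],[50,0]]
[[15,14],[18,7],[23,0],[26,14],[29,0],[40,7],[48,9],[50,0]]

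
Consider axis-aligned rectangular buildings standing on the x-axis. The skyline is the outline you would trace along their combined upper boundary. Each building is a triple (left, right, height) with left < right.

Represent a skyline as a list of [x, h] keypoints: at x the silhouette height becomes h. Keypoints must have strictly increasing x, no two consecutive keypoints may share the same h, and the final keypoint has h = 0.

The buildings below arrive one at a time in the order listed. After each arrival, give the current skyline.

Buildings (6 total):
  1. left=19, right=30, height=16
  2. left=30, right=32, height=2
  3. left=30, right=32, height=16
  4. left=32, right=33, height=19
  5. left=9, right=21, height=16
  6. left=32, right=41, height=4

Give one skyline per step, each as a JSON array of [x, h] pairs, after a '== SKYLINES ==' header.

== SKYLINES ==
[[19,16],[30,0]]
[[19,16],[30,2],[32,0]]
[[19,16],[32,0]]
[[19,16],[32,19],[33,0]]
[[9,16],[32,19],[33,0]]
[[9,16],[32,19],[33,4],[41,0]]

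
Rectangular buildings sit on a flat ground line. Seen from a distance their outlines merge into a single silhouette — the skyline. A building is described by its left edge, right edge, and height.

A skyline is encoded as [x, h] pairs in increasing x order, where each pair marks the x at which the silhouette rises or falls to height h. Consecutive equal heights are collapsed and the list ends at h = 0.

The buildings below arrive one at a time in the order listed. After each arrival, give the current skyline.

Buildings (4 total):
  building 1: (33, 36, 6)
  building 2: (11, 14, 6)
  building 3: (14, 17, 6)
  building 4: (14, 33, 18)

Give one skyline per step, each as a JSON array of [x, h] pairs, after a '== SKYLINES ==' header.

== SKYLINES ==
[[33,6],[36,0]]
[[11,6],[14,0],[33,6],[36,0]]
[[11,6],[17,0],[33,6],[36,0]]
[[11,6],[14,18],[33,6],[36,0]]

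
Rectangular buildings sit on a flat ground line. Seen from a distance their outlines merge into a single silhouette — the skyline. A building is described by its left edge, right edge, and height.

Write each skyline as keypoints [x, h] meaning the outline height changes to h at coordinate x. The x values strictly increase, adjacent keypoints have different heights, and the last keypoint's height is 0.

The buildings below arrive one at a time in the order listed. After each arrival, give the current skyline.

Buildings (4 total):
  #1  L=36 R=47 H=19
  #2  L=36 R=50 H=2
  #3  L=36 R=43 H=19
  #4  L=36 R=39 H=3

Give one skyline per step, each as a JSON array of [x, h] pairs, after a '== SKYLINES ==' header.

== SKYLINES ==
[[36,19],[47,0]]
[[36,19],[47,2],[50,0]]
[[36,19],[47,2],[50,0]]
[[36,19],[47,2],[50,0]]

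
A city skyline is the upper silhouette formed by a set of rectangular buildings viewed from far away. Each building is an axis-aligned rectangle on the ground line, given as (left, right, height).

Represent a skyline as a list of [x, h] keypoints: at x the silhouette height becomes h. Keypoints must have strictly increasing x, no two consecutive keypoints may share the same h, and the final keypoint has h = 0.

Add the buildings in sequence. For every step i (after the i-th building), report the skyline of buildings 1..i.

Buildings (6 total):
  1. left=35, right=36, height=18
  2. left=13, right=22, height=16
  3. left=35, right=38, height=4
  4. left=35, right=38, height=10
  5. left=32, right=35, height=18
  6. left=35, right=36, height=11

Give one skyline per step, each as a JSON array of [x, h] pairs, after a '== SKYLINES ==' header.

== SKYLINES ==
[[35,18],[36,0]]
[[13,16],[22,0],[35,18],[36,0]]
[[13,16],[22,0],[35,18],[36,4],[38,0]]
[[13,16],[22,0],[35,18],[36,10],[38,0]]
[[13,16],[22,0],[32,18],[36,10],[38,0]]
[[13,16],[22,0],[32,18],[36,10],[38,0]]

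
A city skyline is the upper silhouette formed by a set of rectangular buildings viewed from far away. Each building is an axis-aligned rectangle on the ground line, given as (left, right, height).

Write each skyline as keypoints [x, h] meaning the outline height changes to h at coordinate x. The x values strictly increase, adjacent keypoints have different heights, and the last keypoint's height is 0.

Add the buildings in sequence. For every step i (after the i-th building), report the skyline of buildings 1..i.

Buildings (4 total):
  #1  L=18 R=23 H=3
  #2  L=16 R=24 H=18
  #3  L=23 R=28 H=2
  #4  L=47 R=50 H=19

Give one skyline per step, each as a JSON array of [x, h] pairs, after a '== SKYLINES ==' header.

== SKYLINES ==
[[18,3],[23,0]]
[[16,18],[24,0]]
[[16,18],[24,2],[28,0]]
[[16,18],[24,2],[28,0],[47,19],[50,0]]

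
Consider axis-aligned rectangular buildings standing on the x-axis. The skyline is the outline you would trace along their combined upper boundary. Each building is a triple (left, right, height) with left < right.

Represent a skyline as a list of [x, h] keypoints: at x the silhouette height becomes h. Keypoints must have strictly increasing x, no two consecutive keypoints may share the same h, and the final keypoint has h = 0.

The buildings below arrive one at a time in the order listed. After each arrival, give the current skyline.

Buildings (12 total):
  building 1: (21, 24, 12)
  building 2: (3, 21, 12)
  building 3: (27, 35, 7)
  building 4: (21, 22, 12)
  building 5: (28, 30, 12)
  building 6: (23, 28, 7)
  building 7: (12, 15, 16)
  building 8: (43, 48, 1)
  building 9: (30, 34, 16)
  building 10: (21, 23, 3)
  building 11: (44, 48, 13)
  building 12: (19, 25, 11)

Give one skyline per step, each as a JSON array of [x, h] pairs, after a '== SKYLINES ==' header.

== SKYLINES ==
[[21,12],[24,0]]
[[3,12],[24,0]]
[[3,12],[24,0],[27,7],[35,0]]
[[3,12],[24,0],[27,7],[35,0]]
[[3,12],[24,0],[27,7],[28,12],[30,7],[35,0]]
[[3,12],[24,7],[28,12],[30,7],[35,0]]
[[3,12],[12,16],[15,12],[24,7],[28,12],[30,7],[35,0]]
[[3,12],[12,16],[15,12],[24,7],[28,12],[30,7],[35,0],[43,1],[48,0]]
[[3,12],[12,16],[15,12],[24,7],[28,12],[30,16],[34,7],[35,0],[43,1],[48,0]]
[[3,12],[12,16],[15,12],[24,7],[28,12],[30,16],[34,7],[35,0],[43,1],[48,0]]
[[3,12],[12,16],[15,12],[24,7],[28,12],[30,16],[34,7],[35,0],[43,1],[44,13],[48,0]]
[[3,12],[12,16],[15,12],[24,11],[25,7],[28,12],[30,16],[34,7],[35,0],[43,1],[44,13],[48,0]]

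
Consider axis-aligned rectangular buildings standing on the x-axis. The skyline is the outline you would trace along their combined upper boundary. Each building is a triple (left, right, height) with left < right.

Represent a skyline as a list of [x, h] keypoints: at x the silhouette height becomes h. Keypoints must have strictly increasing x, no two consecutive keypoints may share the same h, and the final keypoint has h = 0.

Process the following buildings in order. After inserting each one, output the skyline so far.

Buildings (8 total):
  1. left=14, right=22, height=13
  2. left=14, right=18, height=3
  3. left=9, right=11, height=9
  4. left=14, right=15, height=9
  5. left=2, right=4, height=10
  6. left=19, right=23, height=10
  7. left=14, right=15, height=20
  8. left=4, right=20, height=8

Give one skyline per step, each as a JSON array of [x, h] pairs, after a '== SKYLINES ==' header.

== SKYLINES ==
[[14,13],[22,0]]
[[14,13],[22,0]]
[[9,9],[11,0],[14,13],[22,0]]
[[9,9],[11,0],[14,13],[22,0]]
[[2,10],[4,0],[9,9],[11,0],[14,13],[22,0]]
[[2,10],[4,0],[9,9],[11,0],[14,13],[22,10],[23,0]]
[[2,10],[4,0],[9,9],[11,0],[14,20],[15,13],[22,10],[23,0]]
[[2,10],[4,8],[9,9],[11,8],[14,20],[15,13],[22,10],[23,0]]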